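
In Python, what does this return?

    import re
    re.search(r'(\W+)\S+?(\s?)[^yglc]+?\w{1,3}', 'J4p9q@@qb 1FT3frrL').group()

The pattern matches one or more of a non-word character (captured); then one or more of a non-whitespace character (lazy); then optionally whitespace (captured); then one or more of any character except [yglc] (lazy), then 1 to 3 of a word character.
A `+?`/`*?`/`{m,n}?` starts at its minimum and grows only as far as needed for what follows to match.
`re.search` scans for the first position where the pattern succeeds.
The match spans [5:13] → '@@qb 1FT'.
Captured: group 1 = '@@', group 2 = ''.

'@@qb 1FT'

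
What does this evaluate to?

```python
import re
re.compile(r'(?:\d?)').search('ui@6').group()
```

''

Pattern: optionally a digit (non-capturing group).
The match spans [0:0] → ''.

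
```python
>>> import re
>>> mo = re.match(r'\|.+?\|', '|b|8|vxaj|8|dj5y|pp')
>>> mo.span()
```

(0, 3)

Lazy quantifiers expand one character at a time until the remainder of the pattern can match.
`re.match` only tries the pattern at the start of the string.
The match spans [0:3] → '|b|'.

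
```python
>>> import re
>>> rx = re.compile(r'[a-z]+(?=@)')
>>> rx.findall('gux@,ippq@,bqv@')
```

Lookahead/lookbehind check context without consuming it, so the matched span excludes the asserted characters.
With no groups in the pattern, `findall` gives back each whole match — 3 here.

['gux', 'ippq', 'bqv']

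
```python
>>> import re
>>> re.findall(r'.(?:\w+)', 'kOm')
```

['kOm']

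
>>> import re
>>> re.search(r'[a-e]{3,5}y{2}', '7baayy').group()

The match spans [1:6] → 'baayy'.

'baayy'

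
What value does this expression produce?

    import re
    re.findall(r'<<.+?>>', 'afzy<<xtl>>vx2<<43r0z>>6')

['<<xtl>>', '<<43r0z>>']

The `?` after the quantifier makes it lazy — it takes as little as possible before letting the rest of the pattern try.
Scanning left to right: at [4:11] → '<<xtl>>'; at [14:23] → '<<43r0z>>'.
With no groups in the pattern, `findall` gives back each whole match — 2 here.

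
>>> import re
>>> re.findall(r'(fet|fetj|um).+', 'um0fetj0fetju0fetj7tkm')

['um']

One capturing group, so `findall` returns just the captured substring from the one match — 1 in all.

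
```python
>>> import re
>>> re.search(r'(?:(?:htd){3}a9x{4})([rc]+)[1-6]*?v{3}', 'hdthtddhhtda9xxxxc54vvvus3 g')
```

Here the pattern never matches, so the call returns None.

None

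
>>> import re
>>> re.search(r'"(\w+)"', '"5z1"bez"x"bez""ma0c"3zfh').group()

Unlike `match`, `search` isn't anchored — it looks for the pattern anywhere in the string.
The match spans [0:5] → '"5z1"'.
Captured: group 1 = '5z1'.

'"5z1"'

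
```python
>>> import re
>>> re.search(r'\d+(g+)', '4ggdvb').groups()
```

The pattern matches one or more of a digit; then one or more of a literal 'g' (captured).
`re.search` tries every starting position until one works.
The match spans [0:3] → '4gg'.
Captured: group 1 = 'gg'.

('gg',)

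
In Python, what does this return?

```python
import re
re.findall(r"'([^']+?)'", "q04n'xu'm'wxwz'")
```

Scanning left to right: at [4:8] match "'xu'", group 1 = 'xu'; at [9:15] match "'wxwz'", group 1 = 'wxwz'.
One capturing group, so `findall` returns just the captured substring from each match — 2 in all.

['xu', 'wxwz']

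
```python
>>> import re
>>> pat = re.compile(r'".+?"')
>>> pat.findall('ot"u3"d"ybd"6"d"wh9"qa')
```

['"u3"', '"ybd"', '"d"']

A non-greedy quantifier consumes as few characters as it can — just enough that the remainder of the pattern still matches from where it stops; whatever follows it matches normally.
`findall` yields the raw match text (3 of them) because the pattern has no groups.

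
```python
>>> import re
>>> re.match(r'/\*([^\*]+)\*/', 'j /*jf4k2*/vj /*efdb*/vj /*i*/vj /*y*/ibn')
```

None

`match` is anchored at position 0; if the pattern doesn't fit there, it returns None.
Here the pattern fails at index 0, so the call returns None.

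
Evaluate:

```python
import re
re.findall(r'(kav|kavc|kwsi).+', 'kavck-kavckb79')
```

['kav']

Branches in `(...|...)` are attempted left-to-right; the first branch that allows the whole pattern to succeed is taken.
Walking the string: at [0:14] match 'kavck-kavckb79', group 1 = 'kav'.
One capturing group, so `findall` returns just the captured substring from the one match — 1 in all.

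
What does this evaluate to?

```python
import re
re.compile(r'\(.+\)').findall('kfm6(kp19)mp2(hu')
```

['(kp19)']

Walking the string: at [4:10] → '(kp19)'.
Since nothing is captured, `findall` lists the 1 matched substring directly.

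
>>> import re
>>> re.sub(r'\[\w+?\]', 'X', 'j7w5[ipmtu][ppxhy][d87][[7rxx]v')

Matches: at [4:11] → '[ipmtu]'; at [11:18] → '[ppxhy]'; at [18:23] → '[d87]'; at [24:30] → '[7rxx]'.
Each match is replaced by 'X'.

'j7w5XXX[Xv'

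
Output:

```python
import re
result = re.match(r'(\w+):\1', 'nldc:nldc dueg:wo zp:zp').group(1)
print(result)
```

The match spans [0:9] → 'nldc:nldc'.
Captured: group 1 = 'nldc'.

nldc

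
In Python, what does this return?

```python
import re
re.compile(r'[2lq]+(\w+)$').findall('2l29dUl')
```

['9dUl']

The pattern matches one or more of one of [2lq]; then one or more of a word character (captured); then anchored at the end.
Walking the string: at [0:7] match '2l29dUl', group 1 = '9dUl'.
With a single group, `findall` returns only what that group captured — 1 item.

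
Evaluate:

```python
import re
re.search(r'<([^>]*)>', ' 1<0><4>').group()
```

The match spans [2:5] → '<0>'.

'<0>'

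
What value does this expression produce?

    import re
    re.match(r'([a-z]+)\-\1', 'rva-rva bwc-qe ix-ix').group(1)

'rva'

A backreference is literal: `\1` must see the identical characters the first group matched.
`match` is anchored at position 0; if the pattern doesn't fit there, it returns None.
The match spans [0:7] → 'rva-rva'.
Captured: group 1 = 'rva'.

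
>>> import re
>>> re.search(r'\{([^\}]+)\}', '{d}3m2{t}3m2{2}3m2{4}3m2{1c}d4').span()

(0, 3)

`search` walks the string left to right and returns the first match it finds.
The match spans [0:3] → '{d}'.
Captured: group 1 = 'd'.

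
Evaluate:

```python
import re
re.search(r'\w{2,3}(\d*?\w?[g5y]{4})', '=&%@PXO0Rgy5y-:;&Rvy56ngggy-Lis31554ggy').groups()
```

Pattern: 2 to 3 of a word character; then zero or more of a digit (lazy), then optionally a word character, then exactly 4 of one of [g5y] (captured).
Unlike `match`, `search` isn't anchored — it looks for the pattern anywhere in the string.
The match spans [4:13] → 'PXO0Rgy5y'.
Captured: group 1 = '0Rgy5y'.

('0Rgy5y',)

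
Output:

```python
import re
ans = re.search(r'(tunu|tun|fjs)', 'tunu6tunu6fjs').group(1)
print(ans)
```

tunu

The match spans [0:4] → 'tunu'.
Captured: group 1 = 'tunu'.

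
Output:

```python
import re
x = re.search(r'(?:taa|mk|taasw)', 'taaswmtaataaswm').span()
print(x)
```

(0, 3)

Branches in `(...|...)` are attempted left-to-right; the first branch that allows the whole pattern to succeed is taken.
Unlike `match`, `search` isn't anchored — it looks for the pattern anywhere in the string.
The match spans [0:3] → 'taa'.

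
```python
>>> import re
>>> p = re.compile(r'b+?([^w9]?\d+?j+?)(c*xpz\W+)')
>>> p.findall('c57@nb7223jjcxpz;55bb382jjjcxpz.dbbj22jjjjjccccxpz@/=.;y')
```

A non-greedy quantifier consumes as few characters as it can — just enough that the remainder of the pattern still matches from where it stops; whatever follows it matches normally.
2 groups means each result is a tuple of 2 captured strings — 3 here.

[('7223jj', 'cxpz;'), ('b382jjj', 'cxpz.'), ('j22jjjjj', 'ccccxpz@/=.;')]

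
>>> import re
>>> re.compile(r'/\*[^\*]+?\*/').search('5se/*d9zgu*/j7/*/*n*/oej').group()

`search` walks the string left to right and returns the first match it finds.
The match spans [3:12] → '/*d9zgu*/'.

'/*d9zgu*/'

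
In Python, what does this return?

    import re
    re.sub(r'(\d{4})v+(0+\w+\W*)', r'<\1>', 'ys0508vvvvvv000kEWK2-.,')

'ys<0508>'

Pattern: exactly 4 of a digit (captured); then one or more of a literal 'v'; then one or more of a literal '0', then one or more of a word character, then zero or more of a non-word character (captured).
Matches: at [2:23] → '0508vvvvvv000kEWK2-.,'.
`\1` in the replacement pulls in group 1's text for each match.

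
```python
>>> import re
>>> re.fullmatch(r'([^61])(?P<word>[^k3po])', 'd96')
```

None

`re.fullmatch` is like wrapping the pattern in `^…$` (in single-line mode).
Here the string isn't matched end-to-end, so the call returns None.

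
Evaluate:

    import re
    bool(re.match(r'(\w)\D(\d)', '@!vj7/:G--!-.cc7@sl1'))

False

The pattern matches a word character (captured); then a non-digit; then a digit (captured).
With `match`, the pattern is implicitly anchored at the beginning.
Here position 0 doesn't satisfy it, so the call returns None, and `bool(None)` is False.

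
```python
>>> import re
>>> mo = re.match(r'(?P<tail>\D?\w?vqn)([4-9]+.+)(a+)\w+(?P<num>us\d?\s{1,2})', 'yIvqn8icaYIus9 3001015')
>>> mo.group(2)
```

This matches optionally a non-digit, then optionally a word character, then the literal 'vqn' (captured as 'tail'); then one or more of a character in [4-9], then one or more of any character (captured); then one or more of a literal 'a' (captured); then one or more of a word character; then the literal 'us', then optionally a digit, then 1 to 2 of whitespace (captured as 'num').
`re.match` only tries the pattern at the start of the string.
The match spans [0:15] → 'yIvqn8icaYIus9 '.
Captured: group 1 = 'yIvqn', group 2 = '8ic', group 3 = 'a', group 4 = 'us9 '.

'8ic'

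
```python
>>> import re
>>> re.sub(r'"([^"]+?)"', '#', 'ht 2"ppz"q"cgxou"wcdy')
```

Matches: at [4:9] → '"ppz"'; at [10:17] → '"cgxou"'.
Every occurrence is swapped for '#'.

'ht 2#q#wcdy'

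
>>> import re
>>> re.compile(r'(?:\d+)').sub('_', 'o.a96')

'o.a_'

The pattern matches one or more of a digit (non-capturing group).
Matches: at [3:5] → '96'.
`sub` substitutes '_' at each match site.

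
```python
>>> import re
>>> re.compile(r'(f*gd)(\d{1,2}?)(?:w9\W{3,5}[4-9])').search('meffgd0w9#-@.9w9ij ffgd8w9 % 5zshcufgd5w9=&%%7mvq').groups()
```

('ffgd', '0')

This matches zero or more of the literal 'f', then the literal 'gd' (captured); then 1 to 2 of a digit (lazy) (captured); then the literal 'w9', then 3 to 5 of a non-word character, then a character in [4-9] (non-capturing group).
`search` walks the string left to right and returns the first match it finds.
The match spans [2:14] → 'ffgd0w9#-@.9'.
Captured: group 1 = 'ffgd', group 2 = '0'.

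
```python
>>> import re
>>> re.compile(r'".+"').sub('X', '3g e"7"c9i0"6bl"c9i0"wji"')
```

Every occurrence is swapped for 'X'.

'3g eX'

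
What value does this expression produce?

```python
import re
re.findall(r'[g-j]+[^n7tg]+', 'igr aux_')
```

Pattern: one or more of a character in [g-j]; then one or more of any character except [n7tg].
Matches: at [0:8] → 'igr aux_'.
Since nothing is captured, `findall` lists the 1 matched substring directly.

['igr aux_']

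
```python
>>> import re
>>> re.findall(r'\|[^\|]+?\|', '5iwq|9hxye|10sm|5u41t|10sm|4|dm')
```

Walking the string: at [4:11] → '|9hxye|'; at [15:22] → '|5u41t|'; at [26:29] → '|4|'.
No capturing groups, so `findall` returns the 3 full match strings.

['|9hxye|', '|5u41t|', '|4|']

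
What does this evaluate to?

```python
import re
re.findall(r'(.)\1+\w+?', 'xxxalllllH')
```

['x', 'l']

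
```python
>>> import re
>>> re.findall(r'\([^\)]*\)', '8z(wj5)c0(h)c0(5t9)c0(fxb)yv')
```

Since nothing is captured, `findall` lists the 4 matched substrings directly.

['(wj5)', '(h)', '(5t9)', '(fxb)']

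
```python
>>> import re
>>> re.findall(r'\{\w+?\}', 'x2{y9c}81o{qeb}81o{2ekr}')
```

['{y9c}', '{qeb}', '{2ekr}']

Walking the string: at [2:7] → '{y9c}'; at [10:15] → '{qeb}'; at [18:24] → '{2ekr}'.
`findall` yields the raw match text (3 of them) because the pattern has no groups.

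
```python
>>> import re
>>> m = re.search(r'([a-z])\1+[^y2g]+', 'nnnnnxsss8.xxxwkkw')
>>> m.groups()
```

`\1` is not a pattern — it's the concrete string captured by group 1, re-applied verbatim.
`re.search` tries every starting position until one works.
The match spans [0:18] → 'nnnnnxsss8.xxxwkkw'.
Captured: group 1 = 'n'.

('n',)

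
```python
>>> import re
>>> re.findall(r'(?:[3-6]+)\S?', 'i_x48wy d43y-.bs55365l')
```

['48', '43y', '55365l']

The pattern matches one or more of a character in [3-6] (non-capturing group); then optionally a non-whitespace character.
Scanning left to right: at [3:5] → '48'; at [9:12] → '43y'; at [16:22] → '55365l'.
No capturing groups, so `findall` returns the 3 full match strings.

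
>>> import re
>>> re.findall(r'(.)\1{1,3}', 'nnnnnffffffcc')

['n', 'f', 'f', 'c']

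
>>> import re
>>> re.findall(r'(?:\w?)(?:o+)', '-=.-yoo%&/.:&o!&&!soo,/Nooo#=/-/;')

['yoo', 'o', 'soo', 'Nooo']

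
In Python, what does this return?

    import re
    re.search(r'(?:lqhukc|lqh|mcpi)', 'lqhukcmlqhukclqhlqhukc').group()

'lqhukc'

The regex engine tests alternatives in the order written; an earlier branch that matches wins even if a later one would match more.
The match spans [0:6] → 'lqhukc'.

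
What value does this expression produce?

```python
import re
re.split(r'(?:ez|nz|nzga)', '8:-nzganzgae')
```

['8:-', 'ga', 'gae']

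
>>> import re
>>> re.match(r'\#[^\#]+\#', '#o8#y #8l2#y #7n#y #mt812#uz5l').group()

`re.match` only tries the pattern at the start of the string.
The match spans [0:4] → '#o8#'.

'#o8#'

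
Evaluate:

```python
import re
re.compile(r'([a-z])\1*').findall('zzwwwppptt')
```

['z', 'w', 'p', 't']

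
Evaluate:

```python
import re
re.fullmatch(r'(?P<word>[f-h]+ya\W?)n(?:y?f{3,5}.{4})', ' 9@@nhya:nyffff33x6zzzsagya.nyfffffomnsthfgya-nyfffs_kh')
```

`re.fullmatch` is like wrapping the pattern in `^…$` (in single-line mode).
Here the pattern can't cover the whole string, so the call returns None.

None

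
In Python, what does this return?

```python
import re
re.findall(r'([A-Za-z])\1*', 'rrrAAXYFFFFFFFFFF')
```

['r', 'A', 'X', 'Y', 'F']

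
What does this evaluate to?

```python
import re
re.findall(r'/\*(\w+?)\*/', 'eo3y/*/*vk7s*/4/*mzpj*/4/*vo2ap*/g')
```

['vk7s', 'mzpj', 'vo2ap']

One capturing group, so `findall` returns just the captured substring from each match — 3 in all.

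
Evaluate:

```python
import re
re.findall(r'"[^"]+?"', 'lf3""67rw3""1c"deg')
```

Scanning left to right: at [4:11] → '"67rw3"'; at [11:15] → '"1c"'.
No capturing groups, so `findall` returns the 2 full match strings.

['"67rw3"', '"1c"']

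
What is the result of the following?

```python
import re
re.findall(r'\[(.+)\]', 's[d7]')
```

One capturing group, so `findall` returns just the captured substring from the one match — 1 in all.

['d7']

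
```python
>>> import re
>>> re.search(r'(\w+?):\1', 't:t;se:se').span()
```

(0, 3)

`\1` is not a pattern — it's the concrete string captured by group 1, re-applied verbatim.
`re.search` tries every starting position until one works.
The match spans [0:3] → 't:t'.
Captured: group 1 = 't'.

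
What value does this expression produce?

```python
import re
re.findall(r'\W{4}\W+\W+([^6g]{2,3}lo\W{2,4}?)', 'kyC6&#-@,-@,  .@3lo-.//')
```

['@3lo-.']

Pattern: exactly 4 of a non-word character, then one or more of a non-word character, then one or more of a non-word character; then 2 to 3 of any character except [6g], then the literal 'lo', then 2 to 4 of a non-word character (lazy) (captured).
With the lazy modifier that quantifier settles for the fewest repetitions that let the rest of the pattern succeed (the atoms after it are unaffected and can still be greedy).
Matches: at [4:21] match '&#-@,-@,  .@3lo-.', group 1 = '@3lo-.'.
Because there's exactly one group, `findall` drops the full match and keeps group 1 from the one hit.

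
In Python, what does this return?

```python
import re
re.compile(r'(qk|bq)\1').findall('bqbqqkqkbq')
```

A backreference is literal: `\1` must see the identical characters the first group matched.
Because there's exactly one group, `findall` drops the full match and keeps group 1 from each hit.

['bq', 'qk']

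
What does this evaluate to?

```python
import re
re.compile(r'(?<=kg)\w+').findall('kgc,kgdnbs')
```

Because the assertion is zero-width, the text it checks is not consumed and won't appear in the result.
Scanning left to right: at [2:3] → 'c'; at [6:10] → 'dnbs'.
`findall` yields the raw match text (2 of them) because the pattern has no groups.

['c', 'dnbs']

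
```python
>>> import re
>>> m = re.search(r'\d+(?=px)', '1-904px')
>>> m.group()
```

'904'

Lookahead/lookbehind check context without consuming it, so the matched span excludes the asserted characters.
The match spans [2:5] → '904'.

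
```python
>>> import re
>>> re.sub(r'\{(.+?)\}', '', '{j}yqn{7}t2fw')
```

Lazy quantifiers expand one character at a time until the remainder of the pattern can match.
Matches: at [0:3] → '{j}'; at [6:9] → '{7}'.
Each match is replaced by ''.

'yqnt2fw'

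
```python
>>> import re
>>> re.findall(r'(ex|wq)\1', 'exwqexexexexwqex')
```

['ex', 'ex']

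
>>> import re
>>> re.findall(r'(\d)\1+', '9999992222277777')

`\1` is not a pattern — it's the concrete string captured by group 1, re-applied verbatim.
Scanning left to right: at [0:6] match '999999', group 1 = '9'; at [6:11] match '22222', group 1 = '2'; at [11:16] match '77777', group 1 = '7'.
With a single group, `findall` returns only what that group captured — 3 items.

['9', '2', '7']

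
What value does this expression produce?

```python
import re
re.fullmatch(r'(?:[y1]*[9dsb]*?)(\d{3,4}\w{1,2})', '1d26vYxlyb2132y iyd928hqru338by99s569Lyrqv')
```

For `fullmatch`, every character of the input must be accounted for by the pattern.
Here the pattern can't cover the whole string, so the call returns None.

None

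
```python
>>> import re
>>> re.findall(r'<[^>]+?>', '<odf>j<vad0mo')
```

Scanning left to right: at [0:5] → '<odf>'.
`findall` yields the raw match text (1 of them) because the pattern has no groups.

['<odf>']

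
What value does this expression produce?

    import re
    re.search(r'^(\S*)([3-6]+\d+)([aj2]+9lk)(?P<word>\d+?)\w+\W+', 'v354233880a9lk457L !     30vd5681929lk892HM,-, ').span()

The pattern matches anchored at the start of the string; then zero or more of a non-whitespace character (captured); then one or more of a character in [3-6], then one or more of a digit (captured); then one or more of one of [aj2], then the literal '9lk' (captured); then one or more of a digit (lazy) (captured as 'word'); then one or more of a word character, then one or more of a non-word character.
Unlike `match`, `search` isn't anchored — it looks for the pattern anywhere in the string.
The match spans [0:25] → 'v354233880a9lk457L !     '.
Captured: group 1 = 'v35423', group 2 = '3880', group 3 = 'a9lk', group 4 = '4'.

(0, 25)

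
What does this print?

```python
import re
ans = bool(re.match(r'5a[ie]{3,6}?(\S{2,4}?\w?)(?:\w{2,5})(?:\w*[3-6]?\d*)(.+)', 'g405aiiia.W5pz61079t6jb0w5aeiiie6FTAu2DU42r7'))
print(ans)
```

False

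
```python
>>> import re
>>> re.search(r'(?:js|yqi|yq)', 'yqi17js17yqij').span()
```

(0, 3)

Alternation tries branches left to right and keeps the first one that lets the overall match succeed at that position.
Unlike `match`, `search` isn't anchored — it looks for the pattern anywhere in the string.
The match spans [0:3] → 'yqi'.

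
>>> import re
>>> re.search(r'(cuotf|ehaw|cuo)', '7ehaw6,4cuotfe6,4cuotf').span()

(1, 5)

Unlike `match`, `search` isn't anchored — it looks for the pattern anywhere in the string.
The match spans [1:5] → 'ehaw'.
Captured: group 1 = 'ehaw'.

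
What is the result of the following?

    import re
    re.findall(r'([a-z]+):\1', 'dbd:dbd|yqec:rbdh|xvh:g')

A backreference is literal: `\1` must see the identical characters the first group matched.
Scanning left to right: at [0:7] match 'dbd:dbd', group 1 = 'dbd'.
`findall` collects group 1 from the one match (1 total).

['dbd']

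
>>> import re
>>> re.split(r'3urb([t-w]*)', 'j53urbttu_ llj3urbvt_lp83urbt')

['j5', 'ttu', '_ llj', 'vt', '_lp8', 't', '']

The pattern matches a literal '3', then the literal 'urb'; then zero or more of a character in [t-w] (captured).
Matches to split on: at [2:9] → '3urbttu'; at [14:20] → '3urbvt'; at [24:29] → '3urbt'.
Because the pattern has a capturing group, `split` also inserts each captured text between the pieces.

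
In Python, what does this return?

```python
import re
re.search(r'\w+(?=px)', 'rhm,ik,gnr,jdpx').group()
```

The lookaround is zero-width — it requires the adjacent text to match without consuming it, so the asserted text isn't part of the match.
`re.search` scans for the first position where the pattern succeeds.
The match spans [11:13] → 'jd'.

'jd'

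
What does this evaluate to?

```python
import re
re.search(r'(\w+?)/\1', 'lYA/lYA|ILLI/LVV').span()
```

`\1` has to match the exact text group 1 already captured.
`search` walks the string left to right and returns the first match it finds.
The match spans [0:7] → 'lYA/lYA'.
Captured: group 1 = 'lYA'.

(0, 7)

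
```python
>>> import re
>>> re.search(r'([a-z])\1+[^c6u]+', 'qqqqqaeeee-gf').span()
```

(0, 13)

The backreference `\1` re-matches whatever the first group consumed, character for character.
`search` walks the string left to right and returns the first match it finds.
The match spans [0:13] → 'qqqqqaeeee-gf'.
Captured: group 1 = 'q'.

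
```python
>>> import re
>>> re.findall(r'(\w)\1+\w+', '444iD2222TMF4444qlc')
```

The backreference `\1` re-matches whatever the first group consumed, character for character.
Scanning left to right: at [0:19] match '444iD2222TMF4444qlc', group 1 = '4'.
`findall` collects group 1 from the one match (1 total).

['4']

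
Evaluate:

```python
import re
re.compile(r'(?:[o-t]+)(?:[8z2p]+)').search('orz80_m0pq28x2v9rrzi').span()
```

The pattern matches one or more of a character in [o-t] (non-capturing group); then one or more of one of [8z2p] (non-capturing group).
Unlike `match`, `search` isn't anchored — it looks for the pattern anywhere in the string.
The match spans [0:4] → 'orz8'.

(0, 4)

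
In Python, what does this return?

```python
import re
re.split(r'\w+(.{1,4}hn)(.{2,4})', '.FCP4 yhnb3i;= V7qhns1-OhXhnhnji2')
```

With a capturing group present, the delimiter's captured portion is kept in the result list.

['.', ' yhn', 'b3i;', '= ', '-OhXhn', 'hnji', '2']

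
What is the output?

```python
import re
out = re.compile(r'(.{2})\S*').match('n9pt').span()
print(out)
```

(0, 4)

Pattern: exactly 2 of any character (captured); then zero or more of a non-whitespace character.
`re.match` won't scan ahead — the pattern has to work from the very first character.
The match spans [0:4] → 'n9pt'.
Captured: group 1 = 'n9'.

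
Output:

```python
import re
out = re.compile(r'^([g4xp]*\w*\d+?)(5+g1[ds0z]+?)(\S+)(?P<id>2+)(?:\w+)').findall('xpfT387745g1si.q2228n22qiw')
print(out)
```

Pattern: anchored at the start of the string; then zero or more of one of [g4xp], then zero or more of a word character, then one or more of a digit (lazy) (captured); then one or more of a literal '5', then the literal 'g1', then one or more of one of [ds0z] (lazy) (captured); then one or more of a non-whitespace character (captured); then one or more of a literal '2' (captured as 'id'); then one or more of a word character (non-capturing group).
Walking the string: at [0:26] match 'xpfT387745g1si.q2228n22qiw', groups = ('xpfT38774', '5g1s', 'i.q2228n2', '2').
Multiple groups make `findall` return tuples — one 4-tuple for the one match.

[('xpfT38774', '5g1s', 'i.q2228n2', '2')]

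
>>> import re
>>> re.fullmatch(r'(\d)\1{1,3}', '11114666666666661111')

`\1` has to match the exact text group 1 already captured.
For `fullmatch`, every character of the input must be accounted for by the pattern.
Here there's no way to consume every character, so the call returns None.

None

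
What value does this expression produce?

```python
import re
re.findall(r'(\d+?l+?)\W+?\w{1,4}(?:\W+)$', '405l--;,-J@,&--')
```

['405l']

The pattern matches one or more of a digit (lazy), then one or more of the literal 'l' (lazy) (captured); then one or more of a non-word character (lazy), then 1 to 4 of a word character; then one or more of a non-word character (non-capturing group); then anchored at the end.
Walking the string: at [0:15] match '405l--;,-J@,&--', group 1 = '405l'.
One capturing group, so `findall` returns just the captured substring from the one match — 1 in all.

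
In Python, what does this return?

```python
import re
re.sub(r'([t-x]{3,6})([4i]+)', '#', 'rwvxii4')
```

This matches 3 to 6 of a character in [t-x] (captured); then one or more of one of [4i] (captured).
Every occurrence is swapped for '#'.

'r#'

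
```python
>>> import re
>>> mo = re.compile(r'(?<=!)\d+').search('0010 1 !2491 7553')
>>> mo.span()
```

(8, 12)

The positive lookaround only admits positions where the adjacent text matches; those characters stay outside the span.
`search` walks the string left to right and returns the first match it finds.
The match spans [8:12] → '2491'.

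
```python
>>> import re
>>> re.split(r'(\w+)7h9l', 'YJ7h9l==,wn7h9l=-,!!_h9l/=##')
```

The pattern matches one or more of a word character (captured); then the literal '7', then the literal 'h9l'.
Matches to split on: at [0:6] → 'YJ7h9l'; at [9:15] → 'wn7h9l'.
With a capturing group present, the delimiter's captured portion is kept in the result list.

['', 'YJ', '==,', 'wn', '=-,!!_h9l/=##']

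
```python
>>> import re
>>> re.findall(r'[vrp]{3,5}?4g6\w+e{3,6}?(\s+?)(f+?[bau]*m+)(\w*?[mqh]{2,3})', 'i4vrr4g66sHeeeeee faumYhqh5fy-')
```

[(' ', 'faum', 'Yhqh')]

With 3 capturing groups, `findall` returns a 3-tuple per match.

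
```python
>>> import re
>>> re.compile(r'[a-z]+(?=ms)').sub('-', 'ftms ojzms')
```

'-ms -ms'

The `(?=…)`/`(?<=…)` assertion just peeks at neighbouring text; it doesn't advance the match position.
Matches: at [0:2] → 'ft'; at [5:8] → 'ojz'.
Each match is replaced by '-'.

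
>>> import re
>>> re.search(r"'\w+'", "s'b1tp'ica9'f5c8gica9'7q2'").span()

(1, 7)

The match spans [1:7] → "'b1tp'".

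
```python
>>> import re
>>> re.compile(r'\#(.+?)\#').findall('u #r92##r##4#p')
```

With the lazy modifier that quantifier settles for the fewest repetitions that let the rest of the pattern succeed (the atoms after it are unaffected and can still be greedy).
Matches: at [2:7] match '#r92#', group 1 = 'r92'; at [7:10] match '#r#', group 1 = 'r'; at [10:13] match '#4#', group 1 = '4'.
`findall` collects group 1 from each match (3 total).

['r92', 'r', '4']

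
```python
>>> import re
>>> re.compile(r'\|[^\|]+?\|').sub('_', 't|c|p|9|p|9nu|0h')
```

't_p_p_0h'

Matches: at [1:4] → '|c|'; at [5:8] → '|9|'; at [9:14] → '|9nu|'.
`sub` substitutes '_' at each match site.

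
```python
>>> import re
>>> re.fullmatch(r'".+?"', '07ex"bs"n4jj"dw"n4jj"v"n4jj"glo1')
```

`fullmatch` succeeds only if the pattern covers the string from start to end.
Here there's no way to consume every character, so the call returns None.

None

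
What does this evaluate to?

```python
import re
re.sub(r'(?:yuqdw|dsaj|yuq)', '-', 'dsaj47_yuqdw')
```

'-47_-'

Branches in `(...|...)` are attempted left-to-right; the first branch that allows the whole pattern to succeed is taken.
Matches: at [0:4] → 'dsaj'; at [7:12] → 'yuqdw'.
Every occurrence is swapped for '-'.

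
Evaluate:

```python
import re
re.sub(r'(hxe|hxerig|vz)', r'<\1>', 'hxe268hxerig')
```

'<hxe>268<hxe>rig'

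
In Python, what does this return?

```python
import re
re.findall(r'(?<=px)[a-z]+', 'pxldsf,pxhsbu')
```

['ldsf', 'hsbu']

The lookaround is zero-width — it requires the adjacent text to match without consuming it, so the asserted text isn't part of the match.
Matches: at [2:6] → 'ldsf'; at [9:13] → 'hsbu'.
`findall` yields the raw match text (2 of them) because the pattern has no groups.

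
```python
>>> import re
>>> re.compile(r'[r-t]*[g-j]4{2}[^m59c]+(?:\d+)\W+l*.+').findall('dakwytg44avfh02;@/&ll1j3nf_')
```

The pattern matches zero or more of a character in [r-t], then a character in [g-j], then exactly 2 of the literal '4'; then one or more of any character except [m59c]; then one or more of a digit (non-capturing group); then one or more of a non-word character, then zero or more of a literal 'l'; then one or more of any character.
Since nothing is captured, `findall` lists the 1 matched substring directly.

['tg44avfh02;@/&ll1j3nf_']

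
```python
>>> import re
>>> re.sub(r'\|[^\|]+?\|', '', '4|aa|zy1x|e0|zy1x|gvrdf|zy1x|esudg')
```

Matches: at [1:5] → '|aa|'; at [9:13] → '|e0|'; at [17:24] → '|gvrdf|'.
`sub` substitutes '' at each match site.

'4zy1xzy1xzy1x|esudg'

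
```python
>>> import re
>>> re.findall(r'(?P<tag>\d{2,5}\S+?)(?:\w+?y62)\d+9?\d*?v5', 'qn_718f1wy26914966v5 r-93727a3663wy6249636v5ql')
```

['93727a']

Lazy quantifiers expand one character at a time until the remainder of the pattern can match.
One capturing group, so `findall` returns just the captured substring from the one match — 1 in all.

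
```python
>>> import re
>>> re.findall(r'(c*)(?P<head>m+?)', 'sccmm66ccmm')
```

[('cc', 'm'), ('', 'm'), ('cc', 'm'), ('', 'm')]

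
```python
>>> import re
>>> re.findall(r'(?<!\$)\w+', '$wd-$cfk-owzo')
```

['d', 'fk', 'owzo']

The negative lookahead/lookbehind blocks any match where the forbidden context is present.
Walking the string: at [2:3] → 'd'; at [6:8] → 'fk'; at [9:13] → 'owzo'.
With no groups in the pattern, `findall` gives back each whole match — 3 here.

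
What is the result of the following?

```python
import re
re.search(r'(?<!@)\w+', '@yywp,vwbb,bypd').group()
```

The negative lookaround is zero-width — it rules out positions where the adjacent text would match, without consuming anything.
`re.search` scans for the first position where the pattern succeeds.
The match spans [2:5] → 'ywp'.

'ywp'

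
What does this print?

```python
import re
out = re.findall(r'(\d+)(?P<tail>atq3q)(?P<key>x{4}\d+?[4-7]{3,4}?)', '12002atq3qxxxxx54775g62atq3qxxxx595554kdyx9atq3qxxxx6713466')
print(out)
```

[('62', 'atq3q', 'xxxx59555'), ('9', 'atq3q', 'xxxx6713466')]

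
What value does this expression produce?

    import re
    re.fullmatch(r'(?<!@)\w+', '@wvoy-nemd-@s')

None

`re.fullmatch` requires the pattern to consume the entire string.
Here the string isn't matched end-to-end, so the call returns None.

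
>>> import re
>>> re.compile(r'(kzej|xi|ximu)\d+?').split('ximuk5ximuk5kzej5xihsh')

['ximuk5ximuk5', 'kzej', 'xihsh']

Matches to split on: at [12:17] → 'kzej5'.
With a capturing group present, the delimiter's captured portion is kept in the result list.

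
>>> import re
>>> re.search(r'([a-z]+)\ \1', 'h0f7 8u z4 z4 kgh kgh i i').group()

'kgh kgh'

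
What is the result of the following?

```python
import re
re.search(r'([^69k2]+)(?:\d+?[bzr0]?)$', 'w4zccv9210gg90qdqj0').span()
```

(13, 19)

The match spans [13:19] → '0qdqj0'.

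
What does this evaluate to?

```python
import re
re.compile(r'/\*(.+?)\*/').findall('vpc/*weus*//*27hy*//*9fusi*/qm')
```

`findall` collects group 1 from each match (3 total).

['weus', '27hy', '9fusi']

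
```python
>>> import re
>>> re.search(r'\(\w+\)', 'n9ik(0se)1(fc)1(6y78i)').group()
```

'(0se)'

`search` walks the string left to right and returns the first match it finds.
The match spans [4:9] → '(0se)'.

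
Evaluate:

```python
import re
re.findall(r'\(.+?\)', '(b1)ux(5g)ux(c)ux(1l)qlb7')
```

['(b1)', '(5g)', '(c)', '(1l)']

Lazy quantifiers expand one character at a time until the remainder of the pattern can match.
Matches: at [0:4] → '(b1)'; at [6:10] → '(5g)'; at [12:15] → '(c)'; at [17:21] → '(1l)'.
Since nothing is captured, `findall` lists the 4 matched substrings directly.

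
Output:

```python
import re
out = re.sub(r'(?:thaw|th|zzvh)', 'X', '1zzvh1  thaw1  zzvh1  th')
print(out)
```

Alternation isn't longest-match — the leftmost alternative that fits at this position is chosen.
Matches: at [1:5] → 'zzvh'; at [8:12] → 'thaw'; at [15:19] → 'zzvh'; at [22:24] → 'th'.
Every occurrence is swapped for 'X'.

1X1  X1  X1  X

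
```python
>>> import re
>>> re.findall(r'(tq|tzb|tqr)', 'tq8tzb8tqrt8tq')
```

['tq', 'tzb', 'tq', 'tq']

The regex engine tests alternatives in the order written; an earlier branch that matches wins even if a later one would match more.
With a single group, `findall` returns only what that group captured — 4 items.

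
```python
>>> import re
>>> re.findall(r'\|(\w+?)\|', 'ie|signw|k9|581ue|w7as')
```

['signw', '581ue']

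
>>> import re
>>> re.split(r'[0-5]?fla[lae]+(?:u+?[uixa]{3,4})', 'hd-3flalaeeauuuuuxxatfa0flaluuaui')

Because the quantifier is non-greedy, it stops expanding at the earliest point where the rest of the pattern can succeed.
`split` removes every match and returns the 3 fragments in between.

['hd-', 'xxatfa', '']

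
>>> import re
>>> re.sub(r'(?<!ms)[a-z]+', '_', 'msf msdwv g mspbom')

'_ _ _ _'

A negative assertion filters positions out without eating any characters.
Every occurrence is swapped for '_'.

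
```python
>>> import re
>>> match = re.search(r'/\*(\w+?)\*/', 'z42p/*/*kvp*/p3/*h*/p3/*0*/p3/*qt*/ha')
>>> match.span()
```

(6, 13)

The match spans [6:13] → '/*kvp*/'.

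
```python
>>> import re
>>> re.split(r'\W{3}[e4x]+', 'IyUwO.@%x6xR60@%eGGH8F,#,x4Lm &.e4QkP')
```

['IyUwO', '6xR60@%eGGH8F', 'Lm', 'QkP']

The pattern matches exactly 3 of a non-word character; then one or more of one of [e4x].
Matches to split on: at [5:9] → '.@%x'; at [22:27] → ',#,x4'; at [29:34] → ' &.e4'.
The string is cut at each match, leaving 4 pieces.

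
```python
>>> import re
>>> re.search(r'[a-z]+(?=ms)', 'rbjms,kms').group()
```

The `(?=…)`/`(?<=…)` assertion just peeks at neighbouring text; it doesn't advance the match position.
`re.search` tries every starting position until one works.
The match spans [0:3] → 'rbj'.

'rbj'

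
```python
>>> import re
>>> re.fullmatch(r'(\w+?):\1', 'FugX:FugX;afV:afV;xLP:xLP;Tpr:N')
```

After group 1 captures some text, `\1` only succeeds where that same text appears again.
`re.fullmatch` is like wrapping the pattern in `^…$` (in single-line mode).
Here the string isn't matched end-to-end, so the call returns None.

None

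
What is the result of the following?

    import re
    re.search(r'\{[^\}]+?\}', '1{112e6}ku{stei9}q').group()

`search` walks the string left to right and returns the first match it finds.
The match spans [1:8] → '{112e6}'.

'{112e6}'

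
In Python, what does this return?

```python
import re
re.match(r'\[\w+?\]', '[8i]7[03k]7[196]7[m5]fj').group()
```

'[8i]'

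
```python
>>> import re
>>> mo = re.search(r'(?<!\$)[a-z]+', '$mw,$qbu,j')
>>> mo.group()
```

The negative lookaround is zero-width — it rules out positions where the adjacent text would match, without consuming anything.
The match spans [2:3] → 'w'.

'w'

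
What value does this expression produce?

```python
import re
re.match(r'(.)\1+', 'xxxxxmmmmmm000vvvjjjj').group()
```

`re.match` only tries the pattern at the start of the string.
The match spans [0:5] → 'xxxxx'.

'xxxxx'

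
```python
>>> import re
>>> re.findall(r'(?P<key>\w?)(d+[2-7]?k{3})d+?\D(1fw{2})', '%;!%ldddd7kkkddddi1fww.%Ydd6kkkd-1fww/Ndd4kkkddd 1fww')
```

[('l', 'dddd7kkk', '1fww'), ('Y', 'dd6kkk', '1fww'), ('N', 'dd4kkk', '1fww')]

Pattern: optionally a word character (captured as 'key'); then one or more of a literal 'd', then optionally a character in [2-7], then exactly 3 of the literal 'k' (captured); then one or more of the literal 'd' (lazy), then a non-digit; then the literal '1f', then exactly 2 of a literal 'w' (captured).
Walking the string: at [4:22] match 'ldddd7kkkddddi1fww', groups = ('l', 'dddd7kkk', '1fww'); at [24:37] match 'Ydd6kkkd-1fww', groups = ('Y', 'dd6kkk', '1fww'); at [38:53] match 'Ndd4kkkddd 1fww', groups = ('N', 'dd4kkk', '1fww').
`findall` packs the 3 group values into a tuple for every match.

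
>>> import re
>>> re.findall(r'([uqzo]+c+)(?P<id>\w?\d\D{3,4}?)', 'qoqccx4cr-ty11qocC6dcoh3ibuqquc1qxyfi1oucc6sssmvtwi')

Pattern: one or more of one of [uqzo], then one or more of the literal 'c' (captured); then optionally a word character, then a digit, then 3 to 4 of a non-digit (lazy) (captured as 'id').
Because the quantifier is non-greedy, it stops expanding at the earliest point where the rest of the pattern can succeed.
Scanning left to right: at [0:10] match 'qoqccx4cr-', groups = ('qoqcc', 'x4cr-'); at [14:22] match 'qocC6dco', groups = ('qoc', 'C6dco'); at [26:35] match 'uqquc1qxy', groups = ('uqquc', '1qxy'); at [38:46] match 'oucc6sss', groups = ('oucc', '6sss').
With 2 capturing groups, `findall` returns a 2-tuple per match.

[('qoqcc', 'x4cr-'), ('qoc', 'C6dco'), ('uqquc', '1qxy'), ('oucc', '6sss')]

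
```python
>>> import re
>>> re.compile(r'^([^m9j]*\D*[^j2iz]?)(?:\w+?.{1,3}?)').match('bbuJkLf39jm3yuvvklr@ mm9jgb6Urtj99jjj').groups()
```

('bbuJkLf39',)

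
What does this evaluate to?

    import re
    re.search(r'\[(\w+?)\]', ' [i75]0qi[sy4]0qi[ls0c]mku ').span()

Unlike `match`, `search` isn't anchored — it looks for the pattern anywhere in the string.
The match spans [1:6] → '[i75]'.
Captured: group 1 = 'i75'.

(1, 6)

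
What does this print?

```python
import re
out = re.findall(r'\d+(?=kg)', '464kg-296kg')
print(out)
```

The positive lookaround only admits positions where the adjacent text matches; those characters stay outside the span.
No capturing groups, so `findall` returns the 2 full match strings.

['464', '296']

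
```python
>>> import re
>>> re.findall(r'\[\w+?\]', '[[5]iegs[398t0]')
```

Matches: at [1:4] → '[5]'; at [8:15] → '[398t0]'.
Since nothing is captured, `findall` lists the 2 matched substrings directly.

['[5]', '[398t0]']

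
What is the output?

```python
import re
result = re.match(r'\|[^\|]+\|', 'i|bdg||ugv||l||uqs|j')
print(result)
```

None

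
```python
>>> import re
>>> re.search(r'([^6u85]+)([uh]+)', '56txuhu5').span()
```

The pattern matches one or more of any character except [6u85] (captured); then one or more of one of [uh] (captured).
`search` walks the string left to right and returns the first match it finds.
The match spans [2:7] → 'txuhu'.
Captured: group 1 = 'tx', group 2 = 'uhu'.

(2, 7)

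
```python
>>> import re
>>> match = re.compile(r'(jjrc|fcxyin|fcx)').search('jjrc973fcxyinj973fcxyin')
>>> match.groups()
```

The match spans [0:4] → 'jjrc'.
Captured: group 1 = 'jjrc'.

('jjrc',)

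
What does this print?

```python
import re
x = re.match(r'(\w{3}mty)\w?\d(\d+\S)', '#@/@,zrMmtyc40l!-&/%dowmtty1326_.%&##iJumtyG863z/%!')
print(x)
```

None

This matches exactly 3 of a word character, then the literal 'mty' (captured); then optionally a word character, then a digit; then one or more of a digit, then a non-whitespace character (captured).
`re.match` won't scan ahead — the pattern has to work from the very first character.
Here the pattern fails at index 0, so the call returns None.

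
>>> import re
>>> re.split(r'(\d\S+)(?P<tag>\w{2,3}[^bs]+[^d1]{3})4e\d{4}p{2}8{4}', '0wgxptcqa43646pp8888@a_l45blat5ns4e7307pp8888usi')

['', '0wgxptcqa43646pp8888@a_l45b', 'lat5ns', 'usi']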